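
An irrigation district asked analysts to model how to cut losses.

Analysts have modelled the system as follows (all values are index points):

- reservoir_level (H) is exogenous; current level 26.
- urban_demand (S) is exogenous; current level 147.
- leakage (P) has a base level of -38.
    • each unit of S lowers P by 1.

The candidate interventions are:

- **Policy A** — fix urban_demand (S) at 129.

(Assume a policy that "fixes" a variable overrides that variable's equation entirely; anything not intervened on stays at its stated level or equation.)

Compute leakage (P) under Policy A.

-167

Policy A (S := 129):
  S = 129
  P = -38 − 129 = -167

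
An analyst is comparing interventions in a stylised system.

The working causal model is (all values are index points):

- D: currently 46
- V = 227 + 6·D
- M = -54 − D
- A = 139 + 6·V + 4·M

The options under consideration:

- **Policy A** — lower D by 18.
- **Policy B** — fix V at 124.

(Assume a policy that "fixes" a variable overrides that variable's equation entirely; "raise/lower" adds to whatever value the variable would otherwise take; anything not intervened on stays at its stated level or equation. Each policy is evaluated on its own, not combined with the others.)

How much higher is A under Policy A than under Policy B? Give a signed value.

1698

Policy A (D − 18):
  D = 46 − 18 = 28
  V = 227 + 6·28 = 395
  M = -54 − 28 = -82
  A = 139 + 6·395 + 4·(-82) = 2181
Policy B (V := 124):
  D = 46
  V = 124
  M = -54 − 46 = -100
  A = 139 + 6·124 + 4·(-100) = 483
A: 2181 − 483 = 1698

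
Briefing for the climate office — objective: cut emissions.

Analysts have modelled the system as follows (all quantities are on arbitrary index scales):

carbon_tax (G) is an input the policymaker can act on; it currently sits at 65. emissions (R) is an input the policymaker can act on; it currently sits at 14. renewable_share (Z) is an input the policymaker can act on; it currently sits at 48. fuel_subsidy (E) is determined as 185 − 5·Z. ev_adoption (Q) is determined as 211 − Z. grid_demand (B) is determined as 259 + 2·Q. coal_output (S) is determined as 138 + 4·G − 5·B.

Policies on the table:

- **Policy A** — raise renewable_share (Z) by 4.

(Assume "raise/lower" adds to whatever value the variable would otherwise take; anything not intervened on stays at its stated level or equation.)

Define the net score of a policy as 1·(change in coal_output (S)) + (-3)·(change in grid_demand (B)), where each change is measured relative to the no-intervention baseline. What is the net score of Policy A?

Baseline:
  G = 65
  Z = 48
  Q = 211 − 48 = 163
  B = 259 + 2·163 = 585
  S = 138 + 4·65 − 5·585 = -2527
Policy A (Z + 4):
  G = 65
  Z = 48 + 4 = 52
  Q = 211 − 52 = 159
  B = 259 + 2·159 = 577
  S = 138 + 4·65 − 5·577 = -2487
ΔS = -2487 − (-2527) = 40; ΔB = 577 − 585 = -8
Score = 1·40 + (-3)·(-8) = 64

64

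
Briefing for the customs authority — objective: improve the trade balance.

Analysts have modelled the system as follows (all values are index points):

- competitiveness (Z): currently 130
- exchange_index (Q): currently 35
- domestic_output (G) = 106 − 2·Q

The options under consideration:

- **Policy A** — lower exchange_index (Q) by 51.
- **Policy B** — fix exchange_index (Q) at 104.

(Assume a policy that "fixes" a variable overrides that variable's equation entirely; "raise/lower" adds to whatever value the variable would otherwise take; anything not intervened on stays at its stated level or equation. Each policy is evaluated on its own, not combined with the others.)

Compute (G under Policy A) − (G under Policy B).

240

Policy A (Q − 51):
  Q = 35 − 51 = -16
  G = 106 − 2·(-16) = 138
Policy B (Q := 104):
  Q = 104
  G = 106 − 2·104 = -102
G: 138 − (-102) = 240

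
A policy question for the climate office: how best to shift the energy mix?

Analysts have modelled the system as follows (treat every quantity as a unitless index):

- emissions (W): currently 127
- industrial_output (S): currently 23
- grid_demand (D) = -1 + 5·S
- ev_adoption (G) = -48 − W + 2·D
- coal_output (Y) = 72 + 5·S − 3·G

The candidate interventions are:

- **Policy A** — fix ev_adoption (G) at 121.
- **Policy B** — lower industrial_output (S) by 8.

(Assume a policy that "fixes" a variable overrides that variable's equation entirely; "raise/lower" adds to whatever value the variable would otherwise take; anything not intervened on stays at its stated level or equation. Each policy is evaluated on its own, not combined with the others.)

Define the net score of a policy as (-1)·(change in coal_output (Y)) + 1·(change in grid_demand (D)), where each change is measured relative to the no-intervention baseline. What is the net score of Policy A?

Baseline:
  W = 127
  S = 23
  D = -1 + 5·23 = 114
  G = -48 − 127 + 2·114 = 53
  Y = 72 + 5·23 − 3·53 = 28
Policy A (G := 121):
  W = 127
  S = 23
  D = -1 + 5·23 = 114
  G = 121
  Y = 72 + 5·23 − 3·121 = -176
ΔY = -176 − 28 = -204; ΔD = 114 − 114 = 0
Score = (-1)·(-204) + 1·0 = 204

204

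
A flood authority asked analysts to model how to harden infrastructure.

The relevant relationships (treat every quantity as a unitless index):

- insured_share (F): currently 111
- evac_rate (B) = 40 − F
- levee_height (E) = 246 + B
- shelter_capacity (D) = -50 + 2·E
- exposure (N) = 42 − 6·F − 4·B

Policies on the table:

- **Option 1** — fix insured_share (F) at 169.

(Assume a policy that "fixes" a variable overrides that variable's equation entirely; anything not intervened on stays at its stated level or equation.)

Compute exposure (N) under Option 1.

Option 1 (F := 169):
  F = 169
  B = 40 − 169 = -129
  N = 42 − 6·169 − 4·(-129) = -456

-456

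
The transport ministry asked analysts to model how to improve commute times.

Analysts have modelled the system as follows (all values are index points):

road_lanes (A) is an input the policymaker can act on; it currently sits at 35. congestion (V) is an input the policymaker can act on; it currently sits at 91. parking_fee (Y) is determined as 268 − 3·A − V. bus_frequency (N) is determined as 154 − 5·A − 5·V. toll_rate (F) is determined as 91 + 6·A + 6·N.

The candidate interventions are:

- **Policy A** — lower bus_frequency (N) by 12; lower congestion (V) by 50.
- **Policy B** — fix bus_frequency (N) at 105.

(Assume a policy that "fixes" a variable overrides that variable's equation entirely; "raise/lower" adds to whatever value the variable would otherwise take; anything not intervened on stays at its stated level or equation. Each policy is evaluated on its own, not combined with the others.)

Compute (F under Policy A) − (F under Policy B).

-2058

Policy A (N − 12, V − 50):
  A = 35
  V = 91 − 50 = 41
  N = 154 − 5·35 − 5·41 (−12 from intervention) = -238
  F = 91 + 6·35 + 6·(-238) = -1127
Policy B (N := 105):
  A = 35
  V = 91
  N = 105
  F = 91 + 6·35 + 6·105 = 931
F: -1127 − 931 = -2058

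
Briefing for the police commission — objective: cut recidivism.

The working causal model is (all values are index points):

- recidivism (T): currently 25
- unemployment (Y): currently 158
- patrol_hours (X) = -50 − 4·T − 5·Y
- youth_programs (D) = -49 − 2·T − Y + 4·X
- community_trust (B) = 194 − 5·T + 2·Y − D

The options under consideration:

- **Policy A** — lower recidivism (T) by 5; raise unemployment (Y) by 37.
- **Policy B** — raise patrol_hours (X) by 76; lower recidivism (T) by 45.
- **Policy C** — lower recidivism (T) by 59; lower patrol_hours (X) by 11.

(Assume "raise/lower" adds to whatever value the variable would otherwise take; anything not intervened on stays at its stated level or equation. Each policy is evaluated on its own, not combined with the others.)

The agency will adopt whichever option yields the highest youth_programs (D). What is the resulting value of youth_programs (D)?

Policy A (T − 5, Y + 37):
  T = 25 − 5 = 20
  Y = 158 + 37 = 195
  X = -50 − 4·20 − 5·195 = -1105
  D = -49 − 2·20 − 195 + 4·(-1105) = -4704
Policy B (X + 76, T − 45):
  T = 25 − 45 = -20
  Y = 158
  X = -50 − 4·(-20) − 5·158 (+76 from intervention) = -684
  D = -49 − 2·(-20) − 158 + 4·(-684) = -2903
Policy C (T − 59, X − 11):
  T = 25 − 59 = -34
  Y = 158
  X = -50 − 4·(-34) − 5·158 (−11 from intervention) = -715
  D = -49 − 2·(-34) − 158 + 4·(-715) = -2999
Comparing — Policy A: D=-4704, Policy B: D=-2903, Policy C: D=-2999. Highest is -2903 (Policy B).

-2903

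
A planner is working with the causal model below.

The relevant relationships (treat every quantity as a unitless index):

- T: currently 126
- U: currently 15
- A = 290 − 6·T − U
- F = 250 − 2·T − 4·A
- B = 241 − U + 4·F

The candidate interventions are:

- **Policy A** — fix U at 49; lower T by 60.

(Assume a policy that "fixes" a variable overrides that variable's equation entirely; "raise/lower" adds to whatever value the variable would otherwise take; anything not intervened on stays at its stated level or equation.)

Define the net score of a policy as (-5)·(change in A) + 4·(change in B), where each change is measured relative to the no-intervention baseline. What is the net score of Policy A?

Baseline:
  T = 126
  U = 15
  A = 290 − 6·126 − 15 = -481
  F = 250 − 2·126 − 4·(-481) = 1922
  B = 241 − 15 + 4·1922 = 7914
Policy A (U := 49, T − 60):
  T = 126 − 60 = 66
  U = 49
  A = 290 − 6·66 − 49 = -155
  F = 250 − 2·66 − 4·(-155) = 738
  B = 241 − 49 + 4·738 = 3144
ΔA = -155 − (-481) = 326; ΔB = 3144 − 7914 = -4770
Score = (-5)·326 + 4·(-4770) = -20710

-20710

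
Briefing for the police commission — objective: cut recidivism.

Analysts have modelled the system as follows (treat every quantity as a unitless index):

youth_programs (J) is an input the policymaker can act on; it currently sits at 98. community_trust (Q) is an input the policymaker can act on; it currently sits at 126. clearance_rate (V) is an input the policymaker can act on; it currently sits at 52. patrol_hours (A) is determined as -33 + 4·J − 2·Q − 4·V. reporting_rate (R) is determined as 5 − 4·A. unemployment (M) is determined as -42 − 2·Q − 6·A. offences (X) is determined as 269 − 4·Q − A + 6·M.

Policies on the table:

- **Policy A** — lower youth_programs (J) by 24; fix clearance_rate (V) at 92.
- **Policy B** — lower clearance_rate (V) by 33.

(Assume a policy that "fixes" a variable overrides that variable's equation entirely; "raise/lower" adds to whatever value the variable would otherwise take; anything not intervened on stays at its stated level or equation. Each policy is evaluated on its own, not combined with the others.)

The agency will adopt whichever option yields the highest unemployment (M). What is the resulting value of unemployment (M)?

1848

Policy A (J − 24, V := 92):
  J = 98 − 24 = 74
  Q = 126
  V = 92
  A = -33 + 4·74 − 2·126 − 4·92 = -357
  M = -42 − 2·126 − 6·(-357) = 1848
Policy B (V − 33):
  J = 98
  Q = 126
  V = 52 − 33 = 19
  A = -33 + 4·98 − 2·126 − 4·19 = 31
  M = -42 − 2·126 − 6·31 = -480
Comparing — Policy A: M=1848, Policy B: M=-480. Highest is 1848 (Policy A).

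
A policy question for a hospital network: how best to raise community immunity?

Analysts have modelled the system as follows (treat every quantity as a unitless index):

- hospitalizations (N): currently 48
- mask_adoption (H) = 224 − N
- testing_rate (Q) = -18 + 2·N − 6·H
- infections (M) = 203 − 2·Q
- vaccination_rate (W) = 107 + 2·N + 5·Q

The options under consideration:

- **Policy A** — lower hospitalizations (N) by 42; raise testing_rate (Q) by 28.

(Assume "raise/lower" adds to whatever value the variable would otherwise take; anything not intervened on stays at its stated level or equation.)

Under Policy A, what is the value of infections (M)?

2775

Policy A (N − 42, Q + 28):
  N = 48 − 42 = 6
  H = 224 − 6 = 218
  Q = -18 + 2·6 − 6·218 (+28 from intervention) = -1286
  M = 203 − 2·(-1286) = 2775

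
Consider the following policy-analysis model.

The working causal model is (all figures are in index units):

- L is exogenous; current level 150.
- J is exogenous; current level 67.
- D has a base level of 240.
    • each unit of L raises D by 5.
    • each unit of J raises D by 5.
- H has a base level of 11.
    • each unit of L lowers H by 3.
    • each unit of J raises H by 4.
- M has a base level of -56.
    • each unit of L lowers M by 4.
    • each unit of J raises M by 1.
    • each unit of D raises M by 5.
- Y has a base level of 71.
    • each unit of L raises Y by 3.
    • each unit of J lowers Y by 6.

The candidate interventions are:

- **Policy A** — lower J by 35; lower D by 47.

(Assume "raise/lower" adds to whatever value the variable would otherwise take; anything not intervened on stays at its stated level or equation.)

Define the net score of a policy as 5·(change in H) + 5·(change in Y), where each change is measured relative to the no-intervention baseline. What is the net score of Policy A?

350

Baseline:
  L = 150
  J = 67
  H = 11 − 3·150 + 4·67 = -171
  Y = 71 + 3·150 − 6·67 = 119
Policy A (J − 35, D − 47):
  L = 150
  J = 67 − 35 = 32
  H = 11 − 3·150 + 4·32 = -311
  Y = 71 + 3·150 − 6·32 = 329
ΔH = -311 − (-171) = -140; ΔY = 329 − 119 = 210
Score = 5·(-140) + 5·210 = 350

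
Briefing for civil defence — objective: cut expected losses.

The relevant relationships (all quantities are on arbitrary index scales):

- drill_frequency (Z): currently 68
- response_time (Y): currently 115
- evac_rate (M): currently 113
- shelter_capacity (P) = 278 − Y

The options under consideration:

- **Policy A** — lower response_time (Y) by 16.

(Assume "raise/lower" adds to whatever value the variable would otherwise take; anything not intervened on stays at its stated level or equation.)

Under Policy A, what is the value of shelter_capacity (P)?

Policy A (Y − 16):
  Y = 115 − 16 = 99
  P = 278 − 99 = 179

179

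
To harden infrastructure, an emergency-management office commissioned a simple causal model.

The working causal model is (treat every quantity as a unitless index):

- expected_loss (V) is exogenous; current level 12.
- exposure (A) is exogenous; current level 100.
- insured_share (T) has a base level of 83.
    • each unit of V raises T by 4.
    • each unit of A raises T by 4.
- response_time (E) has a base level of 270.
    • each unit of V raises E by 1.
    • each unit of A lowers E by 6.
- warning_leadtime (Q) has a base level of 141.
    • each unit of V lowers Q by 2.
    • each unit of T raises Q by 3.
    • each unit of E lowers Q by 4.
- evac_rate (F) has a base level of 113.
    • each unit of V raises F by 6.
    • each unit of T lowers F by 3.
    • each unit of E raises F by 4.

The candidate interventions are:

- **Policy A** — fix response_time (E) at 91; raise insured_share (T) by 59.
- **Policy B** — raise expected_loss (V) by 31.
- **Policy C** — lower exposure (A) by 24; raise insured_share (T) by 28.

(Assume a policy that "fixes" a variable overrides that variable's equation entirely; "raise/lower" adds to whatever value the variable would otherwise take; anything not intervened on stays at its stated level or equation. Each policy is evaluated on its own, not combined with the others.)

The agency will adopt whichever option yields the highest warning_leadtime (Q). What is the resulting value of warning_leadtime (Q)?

3168

Policy A (E := 91, T + 59):
  V = 12
  A = 100
  T = 83 + 4·12 + 4·100 (+59 from intervention) = 590
  E = 91
  Q = 141 − 2·12 + 3·590 − 4·91 = 1523
Policy B (V + 31):
  V = 12 + 31 = 43
  A = 100
  T = 83 + 4·43 + 4·100 = 655
  E = 270 + 43 − 6·100 = -287
  Q = 141 − 2·43 + 3·655 − 4·(-287) = 3168
Policy C (A − 24, T + 28):
  V = 12
  A = 100 − 24 = 76
  T = 83 + 4·12 + 4·76 (+28 from intervention) = 463
  E = 270 + 12 − 6·76 = -174
  Q = 141 − 2·12 + 3·463 − 4·(-174) = 2202
Comparing — Policy A: Q=1523, Policy B: Q=3168, Policy C: Q=2202. Highest is 3168 (Policy B).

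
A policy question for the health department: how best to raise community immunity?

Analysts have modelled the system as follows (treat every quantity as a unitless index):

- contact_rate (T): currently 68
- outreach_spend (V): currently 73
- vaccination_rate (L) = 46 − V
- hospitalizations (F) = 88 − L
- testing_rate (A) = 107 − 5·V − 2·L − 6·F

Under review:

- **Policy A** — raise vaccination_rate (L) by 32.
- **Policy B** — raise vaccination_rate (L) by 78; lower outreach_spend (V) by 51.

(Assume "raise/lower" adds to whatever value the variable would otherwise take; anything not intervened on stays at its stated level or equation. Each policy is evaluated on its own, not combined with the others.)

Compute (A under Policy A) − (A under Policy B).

-643

Policy A (L + 32):
  V = 73
  L = 46 − 73 (+32 from intervention) = 5
  F = 88 − 5 = 83
  A = 107 − 5·73 − 2·5 − 6·83 = -766
Policy B (L + 78, V − 51):
  V = 73 − 51 = 22
  L = 46 − 22 (+78 from intervention) = 102
  F = 88 − 102 = -14
  A = 107 − 5·22 − 2·102 − 6·(-14) = -123
A: -766 − (-123) = -643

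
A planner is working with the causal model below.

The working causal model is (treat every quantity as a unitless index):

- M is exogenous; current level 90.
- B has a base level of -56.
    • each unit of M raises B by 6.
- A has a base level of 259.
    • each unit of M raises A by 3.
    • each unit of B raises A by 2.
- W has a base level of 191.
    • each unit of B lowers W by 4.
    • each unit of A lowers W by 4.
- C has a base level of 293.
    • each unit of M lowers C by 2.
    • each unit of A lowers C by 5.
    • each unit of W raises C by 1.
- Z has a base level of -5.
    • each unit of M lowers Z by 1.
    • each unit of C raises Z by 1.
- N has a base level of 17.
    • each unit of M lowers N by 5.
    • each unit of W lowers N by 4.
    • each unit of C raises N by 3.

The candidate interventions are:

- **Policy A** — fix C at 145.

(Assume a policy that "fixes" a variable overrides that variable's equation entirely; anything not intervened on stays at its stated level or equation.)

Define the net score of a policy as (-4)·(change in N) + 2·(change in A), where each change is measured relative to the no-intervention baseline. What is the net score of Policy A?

-183000

Baseline:
  M = 90
  B = -56 + 6·90 = 484
  A = 259 + 3·90 + 2·484 = 1497
  W = 191 − 4·484 − 4·1497 = -7733
  C = 293 − 2·90 − 5·1497 + (-7733) = -15105
  N = 17 − 5·90 − 4·(-7733) + 3·(-15105) = -14816
Policy A (C := 145):
  M = 90
  B = -56 + 6·90 = 484
  A = 259 + 3·90 + 2·484 = 1497
  W = 191 − 4·484 − 4·1497 = -7733
  C = 145
  N = 17 − 5·90 − 4·(-7733) + 3·145 = 30934
ΔN = 30934 − (-14816) = 45750; ΔA = 1497 − 1497 = 0
Score = (-4)·45750 + 2·0 = -183000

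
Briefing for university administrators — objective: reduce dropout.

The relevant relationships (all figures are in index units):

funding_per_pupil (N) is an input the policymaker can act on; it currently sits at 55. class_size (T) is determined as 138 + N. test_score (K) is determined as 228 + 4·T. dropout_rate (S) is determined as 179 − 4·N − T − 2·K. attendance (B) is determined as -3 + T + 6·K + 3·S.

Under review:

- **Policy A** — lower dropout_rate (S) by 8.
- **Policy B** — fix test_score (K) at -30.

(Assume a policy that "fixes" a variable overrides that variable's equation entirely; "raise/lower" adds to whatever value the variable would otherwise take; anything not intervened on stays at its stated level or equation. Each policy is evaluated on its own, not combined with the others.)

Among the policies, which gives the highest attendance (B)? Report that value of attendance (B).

-512

Policy A (S − 8):
  N = 55
  T = 138 + 55 = 193
  K = 228 + 4·193 = 1000
  S = 179 − 4·55 − 193 − 2·1000 (−8 from intervention) = -2242
  B = -3 + 193 + 6·1000 + 3·(-2242) = -536
Policy B (K := -30):
  N = 55
  T = 138 + 55 = 193
  K = -30
  S = 179 − 4·55 − 193 − 2·(-30) = -174
  B = -3 + 193 + 6·(-30) + 3·(-174) = -512
Comparing — Policy A: B=-536, Policy B: B=-512. Highest is -512 (Policy B).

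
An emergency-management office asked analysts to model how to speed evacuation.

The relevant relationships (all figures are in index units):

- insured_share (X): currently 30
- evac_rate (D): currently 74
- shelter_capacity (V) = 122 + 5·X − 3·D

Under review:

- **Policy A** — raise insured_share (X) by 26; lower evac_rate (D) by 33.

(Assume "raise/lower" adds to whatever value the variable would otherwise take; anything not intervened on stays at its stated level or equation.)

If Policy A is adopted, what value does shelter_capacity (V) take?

279

Policy A (X + 26, D − 33):
  X = 30 + 26 = 56
  D = 74 − 33 = 41
  V = 122 + 5·56 − 3·41 = 279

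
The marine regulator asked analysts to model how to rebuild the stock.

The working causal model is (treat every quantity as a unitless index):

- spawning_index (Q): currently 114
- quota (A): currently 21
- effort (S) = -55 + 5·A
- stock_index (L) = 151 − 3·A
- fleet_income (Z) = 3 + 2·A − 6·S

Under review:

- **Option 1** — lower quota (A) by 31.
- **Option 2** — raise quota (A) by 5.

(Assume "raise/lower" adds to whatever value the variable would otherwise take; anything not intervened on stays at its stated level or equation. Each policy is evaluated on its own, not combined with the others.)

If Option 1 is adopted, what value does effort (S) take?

-105

Option 1 (A − 31):
  A = 21 − 31 = -10
  S = -55 + 5·(-10) = -105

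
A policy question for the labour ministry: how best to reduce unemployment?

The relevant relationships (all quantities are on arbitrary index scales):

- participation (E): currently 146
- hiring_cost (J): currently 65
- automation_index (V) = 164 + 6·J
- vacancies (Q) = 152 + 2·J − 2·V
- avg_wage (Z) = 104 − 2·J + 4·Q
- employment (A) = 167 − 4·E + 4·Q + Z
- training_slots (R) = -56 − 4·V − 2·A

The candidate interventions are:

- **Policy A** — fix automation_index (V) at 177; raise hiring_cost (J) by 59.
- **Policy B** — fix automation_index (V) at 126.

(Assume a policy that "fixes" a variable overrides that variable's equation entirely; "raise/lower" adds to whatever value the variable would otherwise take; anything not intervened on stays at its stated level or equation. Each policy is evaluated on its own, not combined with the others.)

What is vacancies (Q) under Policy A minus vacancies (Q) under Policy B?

16

Policy A (V := 177, J + 59):
  J = 65 + 59 = 124
  V = 177
  Q = 152 + 2·124 − 2·177 = 46
Policy B (V := 126):
  J = 65
  V = 126
  Q = 152 + 2·65 − 2·126 = 30
Q: 46 − 30 = 16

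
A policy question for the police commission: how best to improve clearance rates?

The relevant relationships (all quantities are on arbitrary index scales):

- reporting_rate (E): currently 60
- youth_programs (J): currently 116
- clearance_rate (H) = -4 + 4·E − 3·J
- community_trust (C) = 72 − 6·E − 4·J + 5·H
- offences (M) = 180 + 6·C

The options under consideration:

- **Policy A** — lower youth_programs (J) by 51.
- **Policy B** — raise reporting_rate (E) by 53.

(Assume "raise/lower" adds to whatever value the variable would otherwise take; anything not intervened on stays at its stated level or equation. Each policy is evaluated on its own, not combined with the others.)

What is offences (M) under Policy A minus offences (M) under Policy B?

Policy A (J − 51):
  E = 60
  J = 116 − 51 = 65
  H = -4 + 4·60 − 3·65 = 41
  C = 72 − 6·60 − 4·65 + 5·41 = -343
  M = 180 + 6·(-343) = -1878
Policy B (E + 53):
  E = 60 + 53 = 113
  J = 116
  H = -4 + 4·113 − 3·116 = 100
  C = 72 − 6·113 − 4·116 + 5·100 = -570
  M = 180 + 6·(-570) = -3240
M: -1878 − (-3240) = 1362

1362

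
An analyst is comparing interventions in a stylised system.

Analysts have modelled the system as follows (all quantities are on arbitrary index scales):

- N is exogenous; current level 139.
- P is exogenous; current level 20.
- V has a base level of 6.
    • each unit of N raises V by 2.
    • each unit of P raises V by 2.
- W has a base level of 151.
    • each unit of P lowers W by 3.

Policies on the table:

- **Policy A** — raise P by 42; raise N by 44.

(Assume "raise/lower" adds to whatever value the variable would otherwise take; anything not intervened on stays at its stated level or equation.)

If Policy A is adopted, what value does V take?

496

Policy A (P + 42, N + 44):
  N = 139 + 44 = 183
  P = 20 + 42 = 62
  V = 6 + 2·183 + 2·62 = 496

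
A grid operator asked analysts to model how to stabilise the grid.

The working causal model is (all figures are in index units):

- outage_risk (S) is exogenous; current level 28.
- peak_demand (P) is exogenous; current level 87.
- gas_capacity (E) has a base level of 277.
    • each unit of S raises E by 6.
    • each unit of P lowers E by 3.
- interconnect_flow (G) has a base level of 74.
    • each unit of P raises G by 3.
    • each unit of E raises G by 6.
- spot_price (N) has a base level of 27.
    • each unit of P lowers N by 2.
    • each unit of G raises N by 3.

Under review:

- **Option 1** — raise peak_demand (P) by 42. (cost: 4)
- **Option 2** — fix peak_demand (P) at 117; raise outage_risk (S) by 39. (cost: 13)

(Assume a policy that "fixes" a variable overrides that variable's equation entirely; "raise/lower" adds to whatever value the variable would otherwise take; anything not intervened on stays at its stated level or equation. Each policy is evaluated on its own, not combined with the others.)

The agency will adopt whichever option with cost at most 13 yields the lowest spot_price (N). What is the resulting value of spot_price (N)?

Option 1 (P + 42):
  S = 28
  P = 87 + 42 = 129
  E = 277 + 6·28 − 3·129 = 58
  G = 74 + 3·129 + 6·58 = 809
  N = 27 − 2·129 + 3·809 = 2196
Option 2 (P := 117, S + 39):
  S = 28 + 39 = 67
  P = 117
  E = 277 + 6·67 − 3·117 = 328
  G = 74 + 3·117 + 6·328 = 2393
  N = 27 − 2·117 + 3·2393 = 6972
Comparing — Option 1: N=2196, Option 2: N=6972. Lowest is 2196 (Option 1).

2196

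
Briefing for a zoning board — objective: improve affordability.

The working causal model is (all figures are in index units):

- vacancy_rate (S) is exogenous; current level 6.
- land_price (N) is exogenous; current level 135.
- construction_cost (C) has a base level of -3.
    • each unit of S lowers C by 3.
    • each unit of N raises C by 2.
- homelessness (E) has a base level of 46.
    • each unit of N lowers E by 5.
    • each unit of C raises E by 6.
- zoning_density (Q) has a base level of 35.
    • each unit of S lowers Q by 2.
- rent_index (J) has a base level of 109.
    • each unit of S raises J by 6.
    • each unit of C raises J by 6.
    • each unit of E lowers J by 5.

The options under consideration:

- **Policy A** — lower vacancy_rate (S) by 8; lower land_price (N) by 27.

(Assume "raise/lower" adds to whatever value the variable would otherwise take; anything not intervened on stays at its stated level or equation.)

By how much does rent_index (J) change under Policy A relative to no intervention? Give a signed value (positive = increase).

Baseline:
  S = 6
  N = 135
  C = -3 − 3·6 + 2·135 = 249
  E = 46 − 5·135 + 6·249 = 865
  J = 109 + 6·6 + 6·249 − 5·865 = -2686
Policy A (S − 8, N − 27):
  S = 6 − 8 = -2
  N = 135 − 27 = 108
  C = -3 − 3·(-2) + 2·108 = 219
  E = 46 − 5·108 + 6·219 = 820
  J = 109 + 6·(-2) + 6·219 − 5·820 = -2689
Change in J: -2689 − (-2686) = -3

-3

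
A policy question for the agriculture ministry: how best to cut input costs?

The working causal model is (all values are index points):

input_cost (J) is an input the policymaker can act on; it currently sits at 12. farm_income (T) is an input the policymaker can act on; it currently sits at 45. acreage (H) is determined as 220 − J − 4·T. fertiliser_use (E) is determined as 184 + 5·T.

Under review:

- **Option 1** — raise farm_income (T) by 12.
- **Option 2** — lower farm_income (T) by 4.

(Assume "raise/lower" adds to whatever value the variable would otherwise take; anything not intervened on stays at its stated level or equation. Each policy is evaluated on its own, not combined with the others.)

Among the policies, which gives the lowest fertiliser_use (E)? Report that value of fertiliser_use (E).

Option 1 (T + 12):
  T = 45 + 12 = 57
  E = 184 + 5·57 = 469
Option 2 (T − 4):
  T = 45 − 4 = 41
  E = 184 + 5·41 = 389
Comparing — Option 1: E=469, Option 2: E=389. Lowest is 389 (Option 2).

389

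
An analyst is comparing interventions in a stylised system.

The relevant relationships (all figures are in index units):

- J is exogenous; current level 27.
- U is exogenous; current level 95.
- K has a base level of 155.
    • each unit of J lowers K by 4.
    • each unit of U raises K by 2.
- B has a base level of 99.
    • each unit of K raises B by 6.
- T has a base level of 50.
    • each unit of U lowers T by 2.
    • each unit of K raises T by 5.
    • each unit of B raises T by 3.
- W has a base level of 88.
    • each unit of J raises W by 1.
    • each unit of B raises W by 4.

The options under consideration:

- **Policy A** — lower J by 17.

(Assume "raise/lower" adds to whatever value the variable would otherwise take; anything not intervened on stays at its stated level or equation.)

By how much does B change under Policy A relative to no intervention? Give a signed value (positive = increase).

Baseline:
  J = 27
  U = 95
  K = 155 − 4·27 + 2·95 = 237
  B = 99 + 6·237 = 1521
Policy A (J − 17):
  J = 27 − 17 = 10
  U = 95
  K = 155 − 4·10 + 2·95 = 305
  B = 99 + 6·305 = 1929
Change in B: 1929 − 1521 = 408

408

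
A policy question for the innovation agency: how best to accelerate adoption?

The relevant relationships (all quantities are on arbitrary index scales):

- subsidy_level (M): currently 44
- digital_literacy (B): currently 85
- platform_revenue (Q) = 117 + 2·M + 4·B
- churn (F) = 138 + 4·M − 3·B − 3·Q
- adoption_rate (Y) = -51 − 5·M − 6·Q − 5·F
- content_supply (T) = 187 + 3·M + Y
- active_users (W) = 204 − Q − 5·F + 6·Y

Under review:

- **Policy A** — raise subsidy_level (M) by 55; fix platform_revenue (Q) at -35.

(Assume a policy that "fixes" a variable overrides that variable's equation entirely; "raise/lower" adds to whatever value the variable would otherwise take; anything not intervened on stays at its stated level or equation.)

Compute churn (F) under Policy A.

Policy A (M + 55, Q := -35):
  M = 44 + 55 = 99
  B = 85
  Q = -35
  F = 138 + 4·99 − 3·85 − 3·(-35) = 384

384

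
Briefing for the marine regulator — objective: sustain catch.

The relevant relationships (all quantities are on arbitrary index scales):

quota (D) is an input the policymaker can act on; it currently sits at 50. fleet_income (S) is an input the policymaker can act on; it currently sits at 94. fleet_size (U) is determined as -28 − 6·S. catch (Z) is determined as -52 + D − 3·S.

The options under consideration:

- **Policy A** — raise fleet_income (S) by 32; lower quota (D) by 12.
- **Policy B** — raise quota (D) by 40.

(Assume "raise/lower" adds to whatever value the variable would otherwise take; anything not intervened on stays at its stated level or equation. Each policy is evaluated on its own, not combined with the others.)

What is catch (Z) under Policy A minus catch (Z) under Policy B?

Policy A (S + 32, D − 12):
  D = 50 − 12 = 38
  S = 94 + 32 = 126
  Z = -52 + 38 − 3·126 = -392
Policy B (D + 40):
  D = 50 + 40 = 90
  S = 94
  Z = -52 + 90 − 3·94 = -244
Z: -392 − (-244) = -148

-148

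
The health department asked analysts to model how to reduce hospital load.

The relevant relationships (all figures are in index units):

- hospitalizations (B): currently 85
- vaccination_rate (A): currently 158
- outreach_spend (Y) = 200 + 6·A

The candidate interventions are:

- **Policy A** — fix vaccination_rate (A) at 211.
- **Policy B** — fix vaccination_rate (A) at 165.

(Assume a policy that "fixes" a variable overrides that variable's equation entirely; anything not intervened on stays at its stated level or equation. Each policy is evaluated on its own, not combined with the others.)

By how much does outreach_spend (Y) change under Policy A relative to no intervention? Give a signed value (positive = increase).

318

Baseline:
  A = 158
  Y = 200 + 6·158 = 1148
Policy A (A := 211):
  A = 211
  Y = 200 + 6·211 = 1466
Change in Y: 1466 − 1148 = 318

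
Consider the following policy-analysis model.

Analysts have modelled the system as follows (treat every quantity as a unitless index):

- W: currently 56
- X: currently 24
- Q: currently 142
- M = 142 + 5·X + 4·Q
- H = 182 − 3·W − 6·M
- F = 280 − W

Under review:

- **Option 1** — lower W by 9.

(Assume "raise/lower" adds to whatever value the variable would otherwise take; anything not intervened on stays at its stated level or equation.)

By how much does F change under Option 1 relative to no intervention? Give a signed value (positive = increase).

9

Baseline:
  W = 56
  F = 280 − 56 = 224
Option 1 (W − 9):
  W = 56 − 9 = 47
  F = 280 − 47 = 233
Change in F: 233 − 224 = 9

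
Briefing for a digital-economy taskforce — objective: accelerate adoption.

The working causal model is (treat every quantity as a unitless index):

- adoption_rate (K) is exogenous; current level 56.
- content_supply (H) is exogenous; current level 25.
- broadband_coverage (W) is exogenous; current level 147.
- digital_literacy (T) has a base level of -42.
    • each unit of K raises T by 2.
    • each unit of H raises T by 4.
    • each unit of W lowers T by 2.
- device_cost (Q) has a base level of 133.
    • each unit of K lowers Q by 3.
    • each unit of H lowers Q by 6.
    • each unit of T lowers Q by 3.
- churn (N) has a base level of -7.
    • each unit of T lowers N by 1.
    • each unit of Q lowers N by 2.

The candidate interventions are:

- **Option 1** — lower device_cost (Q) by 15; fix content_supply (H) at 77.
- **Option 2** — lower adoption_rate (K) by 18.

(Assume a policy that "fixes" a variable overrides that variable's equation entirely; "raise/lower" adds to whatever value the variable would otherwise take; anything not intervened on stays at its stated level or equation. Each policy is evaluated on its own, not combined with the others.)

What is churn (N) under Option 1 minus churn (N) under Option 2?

Option 1 (Q − 15, H := 77):
  K = 56
  H = 77
  W = 147
  T = -42 + 2·56 + 4·77 − 2·147 = 84
  Q = 133 − 3·56 − 6·77 − 3·84 (−15 from intervention) = -764
  N = -7 − 84 − 2·(-764) = 1437
Option 2 (K − 18):
  K = 56 − 18 = 38
  H = 25
  W = 147
  T = -42 + 2·38 + 4·25 − 2·147 = -160
  Q = 133 − 3·38 − 6·25 − 3·(-160) = 349
  N = -7 − (-160) − 2·349 = -545
N: 1437 − (-545) = 1982

1982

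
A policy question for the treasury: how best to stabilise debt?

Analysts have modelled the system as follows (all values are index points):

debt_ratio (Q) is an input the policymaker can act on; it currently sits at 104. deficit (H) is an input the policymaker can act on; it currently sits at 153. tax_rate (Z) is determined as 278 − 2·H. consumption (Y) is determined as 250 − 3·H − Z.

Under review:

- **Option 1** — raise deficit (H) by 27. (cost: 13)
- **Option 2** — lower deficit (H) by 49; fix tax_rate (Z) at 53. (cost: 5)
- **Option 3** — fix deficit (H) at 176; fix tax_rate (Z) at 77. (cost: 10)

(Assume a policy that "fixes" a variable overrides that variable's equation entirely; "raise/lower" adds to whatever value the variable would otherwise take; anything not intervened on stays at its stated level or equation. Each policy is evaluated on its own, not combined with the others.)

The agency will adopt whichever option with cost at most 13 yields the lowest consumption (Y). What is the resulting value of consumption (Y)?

-355

Option 1 (H + 27):
  H = 153 + 27 = 180
  Z = 278 − 2·180 = -82
  Y = 250 − 3·180 − (-82) = -208
Option 2 (H − 49, Z := 53):
  H = 153 − 49 = 104
  Z = 53
  Y = 250 − 3·104 − 53 = -115
Option 3 (H := 176, Z := 77):
  H = 176
  Z = 77
  Y = 250 − 3·176 − 77 = -355
Comparing — Option 1: Y=-208, Option 2: Y=-115, Option 3: Y=-355. Lowest is -355 (Option 3).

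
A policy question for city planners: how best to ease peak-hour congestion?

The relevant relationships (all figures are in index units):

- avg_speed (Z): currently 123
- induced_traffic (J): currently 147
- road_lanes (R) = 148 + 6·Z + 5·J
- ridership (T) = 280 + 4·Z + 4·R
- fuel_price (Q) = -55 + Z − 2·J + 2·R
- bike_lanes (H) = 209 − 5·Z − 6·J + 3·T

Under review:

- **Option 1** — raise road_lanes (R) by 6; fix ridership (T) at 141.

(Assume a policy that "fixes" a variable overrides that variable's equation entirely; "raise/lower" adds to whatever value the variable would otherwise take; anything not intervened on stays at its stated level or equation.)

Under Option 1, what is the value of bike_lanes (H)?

-865

Option 1 (R + 6, T := 141):
  Z = 123
  J = 147
  R = 148 + 6·123 + 5·147 (+6 from intervention) = 1627
  T = 141
  H = 209 − 5·123 − 6·147 + 3·141 = -865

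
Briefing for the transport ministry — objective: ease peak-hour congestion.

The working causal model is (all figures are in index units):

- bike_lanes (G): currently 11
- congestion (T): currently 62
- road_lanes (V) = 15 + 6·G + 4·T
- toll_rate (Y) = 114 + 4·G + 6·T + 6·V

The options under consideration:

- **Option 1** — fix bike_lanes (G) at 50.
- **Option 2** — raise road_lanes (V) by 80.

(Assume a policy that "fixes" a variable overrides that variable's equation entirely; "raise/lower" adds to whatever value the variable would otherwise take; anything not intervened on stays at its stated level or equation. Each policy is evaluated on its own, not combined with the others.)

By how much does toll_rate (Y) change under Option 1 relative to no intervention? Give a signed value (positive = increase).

Baseline:
  G = 11
  T = 62
  V = 15 + 6·11 + 4·62 = 329
  Y = 114 + 4·11 + 6·62 + 6·329 = 2504
Option 1 (G := 50):
  G = 50
  T = 62
  V = 15 + 6·50 + 4·62 = 563
  Y = 114 + 4·50 + 6·62 + 6·563 = 4064
Change in Y: 4064 − 2504 = 1560

1560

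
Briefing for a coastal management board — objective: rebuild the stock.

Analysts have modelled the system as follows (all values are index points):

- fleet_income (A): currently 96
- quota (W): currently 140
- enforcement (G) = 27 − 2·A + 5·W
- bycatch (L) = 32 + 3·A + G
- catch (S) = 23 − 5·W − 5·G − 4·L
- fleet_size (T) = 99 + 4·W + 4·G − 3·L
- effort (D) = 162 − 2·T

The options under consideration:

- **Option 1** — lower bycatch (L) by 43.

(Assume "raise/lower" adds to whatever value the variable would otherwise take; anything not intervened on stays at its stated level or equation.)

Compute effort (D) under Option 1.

-564

Option 1 (L − 43):
  A = 96
  W = 140
  G = 27 − 2·96 + 5·140 = 535
  L = 32 + 3·96 + 535 (−43 from intervention) = 812
  T = 99 + 4·140 + 4·535 − 3·812 = 363
  D = 162 − 2·363 = -564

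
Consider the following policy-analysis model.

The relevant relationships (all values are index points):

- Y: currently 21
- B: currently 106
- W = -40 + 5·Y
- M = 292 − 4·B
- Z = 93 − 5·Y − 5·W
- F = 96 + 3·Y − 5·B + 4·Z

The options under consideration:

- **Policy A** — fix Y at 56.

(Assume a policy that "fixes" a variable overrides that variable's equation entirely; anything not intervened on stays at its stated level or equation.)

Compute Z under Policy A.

Policy A (Y := 56):
  Y = 56
  W = -40 + 5·56 = 240
  Z = 93 − 5·56 − 5·240 = -1387

-1387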